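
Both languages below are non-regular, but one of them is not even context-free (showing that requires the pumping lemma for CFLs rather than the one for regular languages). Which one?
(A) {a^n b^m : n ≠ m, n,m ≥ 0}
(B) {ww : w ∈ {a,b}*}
(B) {ww : w ∈ {a,b}*}

(B) {ww : w ∈ {a,b}*} requires the CFL pumping lemma.

- {a^n b^m : n ≠ m, n,m ≥ 0} is context-free (but not regular)
  • Can be shown non-regular with the regular pumping lemma
  • After pumping a's, we can make n = m

- {ww : w ∈ {a,b}*} is NOT context-free
  • Requires the CFL pumping lemma to prove
  • Even a PDA cannot compare two arbitrary halves symbol by symbol; CFL pumping on a^p b^p a^p b^p fails

The CFL pumping lemma is "stronger" in that it can prove non-membership
in the larger class of context-free languages.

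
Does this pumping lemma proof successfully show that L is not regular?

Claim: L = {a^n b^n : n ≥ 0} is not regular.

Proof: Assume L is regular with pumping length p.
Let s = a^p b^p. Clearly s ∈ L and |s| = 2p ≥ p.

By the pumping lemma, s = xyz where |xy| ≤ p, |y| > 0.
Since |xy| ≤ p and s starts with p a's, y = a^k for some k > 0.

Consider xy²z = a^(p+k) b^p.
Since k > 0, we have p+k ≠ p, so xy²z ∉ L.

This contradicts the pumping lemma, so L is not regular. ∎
The proof is correct.

This proof is valid because:
1. The string s = a^p b^p is correctly in L
2. The decomposition analysis is correct: y must consist only of a's
3. The contradiction is valid: pumping increases a's but not b's
4. The conclusion follows logically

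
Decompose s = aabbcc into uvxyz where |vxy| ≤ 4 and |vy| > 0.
u='a', v='a', x='bb', y='c', z='c'

For s = aabbcc with pumping length p = 4:

One valid decomposition:
- u = 'a'
- v = 'a'
- x = 'bb'
- y = 'c'
- z = 'c'

Verification:
- uvxyz = 'a' + 'a' + 'bb' + 'c' + 'c' = aabbcc ✓
- |vxy| = |'abbc'| = 4 ≤ 4 ✓
- |vy| = |'ac'| = 2 > 0 ✓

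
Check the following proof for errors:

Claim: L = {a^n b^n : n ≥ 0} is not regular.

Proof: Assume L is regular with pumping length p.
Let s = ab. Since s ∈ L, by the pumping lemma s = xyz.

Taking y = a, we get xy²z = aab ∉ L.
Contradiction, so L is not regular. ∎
The proof is INCORRECT.

Error: The string s = ab may be shorter than p.
The pumping lemma only applies to strings with |s| ≥ p, and p is not under our control.
We must choose s in terms of p, e.g. s = a^p b^p, to ensure |s| ≥ p.
(The proof also fixes one particular y; a valid argument must handle every decomposition with |xy| ≤ p and |y| ≥ 1 — for s = a^p b^p this forces y = a^k, and then xy²z = a^(p+k) b^p ∉ L.)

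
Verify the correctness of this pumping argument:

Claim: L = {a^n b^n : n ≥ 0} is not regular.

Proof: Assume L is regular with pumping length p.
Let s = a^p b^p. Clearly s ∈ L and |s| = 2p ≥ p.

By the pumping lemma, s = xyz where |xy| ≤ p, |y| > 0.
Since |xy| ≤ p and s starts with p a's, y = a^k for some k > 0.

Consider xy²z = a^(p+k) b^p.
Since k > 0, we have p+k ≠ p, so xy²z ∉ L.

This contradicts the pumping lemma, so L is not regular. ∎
The proof is correct.

This proof is valid because:
1. The string s = a^p b^p is correctly in L
2. The decomposition analysis is correct: y must consist only of a's
3. The contradiction is valid: pumping increases a's but not b's
4. The conclusion follows logically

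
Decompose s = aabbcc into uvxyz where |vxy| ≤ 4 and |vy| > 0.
u='a', v='a', x='bb', y='c', z='c'

For s = aabbcc with pumping length p = 4:

One valid decomposition:
- u = 'a'
- v = 'a'
- x = 'bb'
- y = 'c'
- z = 'c'

Verification:
- uvxyz = 'a' + 'a' + 'bb' + 'c' + 'c' = aabbcc ✓
- |vxy| = |'abbc'| = 4 ≤ 4 ✓
- |vy| = |'ac'| = 2 > 0 ✓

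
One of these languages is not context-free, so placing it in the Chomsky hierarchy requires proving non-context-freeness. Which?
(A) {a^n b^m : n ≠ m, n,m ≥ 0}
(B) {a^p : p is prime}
(B) {a^p : p is prime}

(B) {a^p : p is prime} requires the CFL pumping lemma.

- {a^n b^m : n ≠ m, n,m ≥ 0} is context-free (but not regular)
  • Can be shown non-regular with the regular pumping lemma
  • After pumping a's, we can make n = m

- {a^p : p is prime} is NOT context-free
  • Requires the CFL pumping lemma to prove
  • The CFL pumping lemma also fails because prime gaps are unbounded

The CFL pumping lemma is "stronger" in that it can prove non-membership
in the larger class of context-free languages.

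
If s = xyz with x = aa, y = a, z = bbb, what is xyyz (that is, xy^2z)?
aaaabbb

Given x = 'aa', y = 'a', z = 'bbb' and i = 2:

xy^2z = x + y·y·...·y (2 times) + z
       = 'aa' + 'a'^2 + 'bbb'
       = 'aa' + 'aa' + 'bbb'
       = 'aaaabbb'

The pumped string is 'aaaabbb' with length 7.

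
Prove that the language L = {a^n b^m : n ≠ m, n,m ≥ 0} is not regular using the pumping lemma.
Assume for contradiction that L is regular, and let p ≥ 1 be the pumping length given by the pumping lemma.
Choose s = a^p b^(p + p!). Then s ∈ L because p ≠ p + p! (as p! ≥ 1), and |s| ≥ p.
By the pumping lemma, s = xyz for some x, y, z with |xy| ≤ p, |y| ≥ 1, and xy^i z ∈ L for every i ≥ 0.
Since |xy| ≤ p and the first p symbols of s are all a's, y = a^k for some k with 1 ≤ k ≤ p.
For every i ≥ 0, xy^i z = a^(p + (i − 1)k) b^(p + p!).

Because 1 ≤ k ≤ p, k divides p!. Let t = p!/k (a positive integer) and take i = t + 1.
Then the number of a's is p + tk = p + p!, which equals the number of b's.
So xy^(t+1) z = a^(p + p!) b^(p + p!) has equally many a's and b's and is NOT in L.

This contradicts the pumping lemma, which requires xy^i z ∈ L for all i ≥ 0.
Hence L = {a^n b^m : n ≠ m, n,m ≥ 0} is not regular. ∎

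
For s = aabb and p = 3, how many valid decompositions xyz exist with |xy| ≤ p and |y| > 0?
6

For s = 'aabb' with pumping length p = 3:

Constraints: |xy| ≤ 3, |y| > 0

Valid decompositions (|xy| ≤ p, |y| ≥ 1):
  • x='', y='a', z='abb'
  • x='a', y='a', z='bb'
  • x='', y='aa', z='bb'
  • x='aa', y='b', z='b'
  • x='a', y='ab', z='b'
  • x='', y='aab', z='b'

Total count: 6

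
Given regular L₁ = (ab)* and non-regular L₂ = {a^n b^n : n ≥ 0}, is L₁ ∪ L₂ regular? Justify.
No — L₁ ∪ L₂ is not regular.

Let U = (ab)* ∪ {a^n b^n}. If U were regular, then U ∩ aa*bb* would be regular (closure under intersection with a regular language). But (ab)* ∩ aa*bb* = {ab} and {a^n b^n} ∩ aa*bb* = {a^n b^n : n ≥ 1}, so U ∩ aa*bb* = {a^n b^n : n ≥ 1}, which is not regular. Hence U is not regular.

Note that the bare facts "L₁ regular, L₂ non-regular" do not settle the question by themselves: the closure of regular languages under ∪, ∩, complement and difference applies only when BOTH operands are regular. With a non-regular operand the result can come out regular or non-regular depending on the specific languages, so one has to work out L₁ ∪ L₂ for this particular pair, as above.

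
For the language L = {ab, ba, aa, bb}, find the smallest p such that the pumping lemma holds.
p = 3

For a finite language L, the pumping lemma holds vacuously if p > max|s| for s ∈ L.

The longest string in L = {ab, ba, aa, bb} has length 2.
If p = 3, then no string s ∈ L has |s| ≥ p, so the condition is vacuously true.

The minimum pumping length is p = 3.

Why no smaller p works: for any p ≤ 2, the longest string s ∈ L has |s| = 2 ≥ p, so it would
have to be pumpable; but pumping up (i = 2, 3, ...) produces ever longer strings, which cannot all lie in the
finite language L. So the pumping property fails for every p ≤ 2.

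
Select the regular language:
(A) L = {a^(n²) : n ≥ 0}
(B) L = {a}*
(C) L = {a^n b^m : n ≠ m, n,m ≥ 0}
(B) {a}*

(B) L = {a}* is regular.

This can be recognized by a finite automaton (DFA/NFA).
Regular expressions like {a}* define regular languages.

The other choices are not regular:
- {a^n b^m : n ≠ m, n,m ≥ 0}: After pumping a's, we can make n = m
- {a^(n²) : n ≥ 0}: After pumping, length is no longer a perfect square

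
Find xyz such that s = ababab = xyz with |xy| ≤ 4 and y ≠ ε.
x = 'ab', y = 'a', z = 'bab'

For s = ababab and p = 4, one valid decomposition is:
- x = 'ab' (length 2)
- y = 'a' (length 1)
- z = 'bab' (length 3)

Verification:
- xyz = 'ab' + 'a' + 'bab' = ababab ✓
- |xy| = 3 ≤ 4 ✓
- |y| = 1 > 0 ✓

All pumping lemma constraints are satisfied.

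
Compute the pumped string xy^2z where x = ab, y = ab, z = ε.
ababab

Given x = 'ab', y = 'ab', z = '' and i = 2:

xy^2z = x + y·y·...·y (2 times) + z
       = 'ab' + 'ab'^2 + ''
       = 'ab' + 'abab' + ''
       = 'ababab'

The pumped string is 'ababab' with length 6.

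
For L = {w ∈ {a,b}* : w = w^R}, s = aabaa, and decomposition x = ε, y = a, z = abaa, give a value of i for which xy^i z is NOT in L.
i = 0

xy⁰z = ε · ε · abaa = abaa; abaa reversed is aaba ≠ abaa, so it is not a palindrome and is not in L.
(Other choices also work, e.g. i = 2, 3; only i = 1 is guaranteed to stay in L since xy¹z = s.)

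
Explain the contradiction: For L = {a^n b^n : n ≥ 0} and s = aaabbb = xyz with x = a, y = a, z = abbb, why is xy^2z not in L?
xy²z = aaaabbb ∉ L

Pumping with i = 2 replaces y = a by y² = aa:
- Original: s = xyz = aaabbb; aaabbb = a^3 b^3 has equal counts (3 = 3), so it is in L
- Pumped: xy²z = a · aa · abbb = aaaabbb
- aaaabbb has 4 a's and 3 b's; 4 ≠ 3, so it is not in L

The pumping lemma would require xy²z ∈ L, so this decomposition yields a contradiction.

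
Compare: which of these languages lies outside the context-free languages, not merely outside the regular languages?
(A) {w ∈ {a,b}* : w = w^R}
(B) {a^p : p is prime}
(B) {a^p : p is prime}

(B) {a^p : p is prime} requires the CFL pumping lemma.

- {w ∈ {a,b}* : w = w^R} is context-free (but not regular)
  • Can be shown non-regular with the regular pumping lemma
  • After pumping, the string is no longer symmetric

- {a^p : p is prime} is NOT context-free
  • Requires the CFL pumping lemma to prove
  • The CFL pumping lemma also fails because prime gaps are unbounded

The CFL pumping lemma is "stronger" in that it can prove non-membership
in the larger class of context-free languages.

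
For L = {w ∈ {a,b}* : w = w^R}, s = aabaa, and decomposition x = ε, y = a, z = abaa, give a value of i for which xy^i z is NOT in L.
i = 2

xy²z = ε · aa · abaa = aaabaa; aaabaa reversed is aabaaa ≠ aaabaa, so it is not a palindrome and is not in L.
(Other choices also work, e.g. i = 0, 3; only i = 1 is guaranteed to stay in L since xy¹z = s.)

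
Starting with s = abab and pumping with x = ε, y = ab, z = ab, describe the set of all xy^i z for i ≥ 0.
{xy^i z : i ≥ 0} = {(ab)^(i+1) : i ≥ 0} = {ab, abab, ababab, ...}

With x = ε, y = ab, z = ab: Pumping 'ab' gives strings of alternating a's and b's.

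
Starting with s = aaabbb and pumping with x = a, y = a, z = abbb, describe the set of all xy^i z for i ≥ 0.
{xy^i z : i ≥ 0} = {a^(2+i) b^3 : i ≥ 0} = {aabbb, aaabbb, aaaabbb, ...}

With x = a, y = a, z = abbb: Starting with aaabbb and pumping the second 'a', we get strings with 2+i a's followed by 3 b's for i = 0, 1, 2, ...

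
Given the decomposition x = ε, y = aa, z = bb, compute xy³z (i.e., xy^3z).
aaaaaabb

Given x = '', y = 'aa', z = 'bb' and i = 3:

xy^3z = x + y·y·...·y (3 times) + z
       = '' + 'aa'^3 + 'bb'
       = '' + 'aaaaaa' + 'bb'
       = 'aaaaaabb'

The pumped string is 'aaaaaabb' with length 8.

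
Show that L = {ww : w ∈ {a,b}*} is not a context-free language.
Assume for contradiction that L is context-free, and let p ≥ 1 be the pumping length given by the pumping lemma for CFLs.
Choose s = a^p b^p a^p b^p. Then s ∈ L (take w = a^p b^p) and |s| = 4p ≥ p.
By the CFL pumping lemma, s = uvxyz for some u, v, x, y, z with |vxy| ≤ p, |vy| ≥ 1, and uv^i xy^i z ∈ L for every i ≥ 0.

Write s as four blocks A₁ B₁ A₂ B₂ with A₁ = A₂ = a^p and B₁ = B₂ = b^p. Since |vxy| ≤ p, the window vxy lies inside at most two adjacent blocks. Take i = 0 and let t = uxz, so |t| = 4p − |vy| with 1 ≤ |vy| ≤ p. If |t| is odd, t ∉ L immediately, so assume |vy| is even (hence |vy| ≥ 2) and |t|/2 = 2p − |vy|/2, which satisfies p ≤ |t|/2 ≤ 2p − 1.

Case 1 (vxy inside A₁B₁): t = a^(p−j) b^(p−l) a^p b^p with j + l = |vy|. The second half of t has length < 2p, so it is a suffix of the trailing a^p b^p and ends in b; the first half is a^(p−j) b^(p−l) a^((j+l)/2), which ends in a because (j+l)/2 ≥ 1. The halves differ, so t ∉ L.

Case 2 (vxy inside B₁A₂, straddling the middle): t = a^p b^(p−j) a^(p−l) b^p with j + l = |vy|. If t = ww, then w is a prefix of t of length ≥ p, so w begins with a^p; and w is a suffix of t of length ≥ p, so w ends with b^p. That forces |w| ≥ 2p, contradicting |w| = |t|/2 ≤ 2p − 1. So t ∉ L.

Case 3 (vxy inside A₂B₂): t = a^p b^p a^(p−j) b^(p−l) with j + l = |vy|. The first half of t is a prefix of a^p b^p, so it begins with a; the second half is b^((j+l)/2) a^(p−j) b^(p−l), which begins with b. The halves differ, so t ∉ L.

In every case uv⁰xy⁰z = uxz ∉ L.

This contradicts the CFL pumping lemma, which requires uv^i xy^i z ∈ L for all i ≥ 0.
Hence L = {ww : w ∈ {a,b}*} is not context-free. ∎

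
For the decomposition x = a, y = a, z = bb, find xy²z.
aaabb

Given x = 'a', y = 'a', z = 'bb' and i = 2:

xy^2z = x + y·y·...·y (2 times) + z
       = 'a' + 'a'^2 + 'bb'
       = 'a' + 'aa' + 'bb'
       = 'aaabb'

The pumped string is 'aaabb' with length 5.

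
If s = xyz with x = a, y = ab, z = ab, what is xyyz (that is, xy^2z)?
aababab

Given x = 'a', y = 'ab', z = 'ab' and i = 2:

xy^2z = x + y·y·...·y (2 times) + z
       = 'a' + 'ab'^2 + 'ab'
       = 'a' + 'abab' + 'ab'
       = 'aababab'

The pumped string is 'aababab' with length 7.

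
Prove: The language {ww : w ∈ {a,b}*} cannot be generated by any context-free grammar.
Assume for contradiction that L is context-free, and let p ≥ 1 be the pumping length given by the pumping lemma for CFLs.
Choose s = a^p b^p a^p b^p. Then s ∈ L (take w = a^p b^p) and |s| = 4p ≥ p.
By the CFL pumping lemma, s = uvxyz for some u, v, x, y, z with |vxy| ≤ p, |vy| ≥ 1, and uv^i xy^i z ∈ L for every i ≥ 0.

Write s as four blocks A₁ B₁ A₂ B₂ with A₁ = A₂ = a^p and B₁ = B₂ = b^p. Since |vxy| ≤ p, the window vxy lies inside at most two adjacent blocks. Take i = 0 and let t = uxz, so |t| = 4p − |vy| with 1 ≤ |vy| ≤ p. If |t| is odd, t ∉ L immediately, so assume |vy| is even (hence |vy| ≥ 2) and |t|/2 = 2p − |vy|/2, which satisfies p ≤ |t|/2 ≤ 2p − 1.

Case 1 (vxy inside A₁B₁): t = a^(p−j) b^(p−l) a^p b^p with j + l = |vy|. The second half of t has length < 2p, so it is a suffix of the trailing a^p b^p and ends in b; the first half is a^(p−j) b^(p−l) a^((j+l)/2), which ends in a because (j+l)/2 ≥ 1. The halves differ, so t ∉ L.

Case 2 (vxy inside B₁A₂, straddling the middle): t = a^p b^(p−j) a^(p−l) b^p with j + l = |vy|. If t = ww, then w is a prefix of t of length ≥ p, so w begins with a^p; and w is a suffix of t of length ≥ p, so w ends with b^p. That forces |w| ≥ 2p, contradicting |w| = |t|/2 ≤ 2p − 1. So t ∉ L.

Case 3 (vxy inside A₂B₂): t = a^p b^p a^(p−j) b^(p−l) with j + l = |vy|. The first half of t is a prefix of a^p b^p, so it begins with a; the second half is b^((j+l)/2) a^(p−j) b^(p−l), which begins with b. The halves differ, so t ∉ L.

In every case uv⁰xy⁰z = uxz ∉ L.

This contradicts the CFL pumping lemma, which requires uv^i xy^i z ∈ L for all i ≥ 0.
Hence L = {ww : w ∈ {a,b}*} is not context-free. ∎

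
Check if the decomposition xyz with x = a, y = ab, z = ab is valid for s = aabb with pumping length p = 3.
Violated: xyz = s

The decomposition x = a, y = ab, z = ab for s = aabb with p = 3
violates the constraint: xyz = s

xyz = 'a' + 'ab' + 'ab' = 'aabab' ≠ 'aabb' = s. The decomposition doesn't reconstruct s.

Pumping lemma constraints:
1. xyz = s (decomposition is valid)
2. |xy| ≤ p
3. |y| > 0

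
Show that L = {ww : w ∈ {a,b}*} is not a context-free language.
Assume for contradiction that L is context-free, and let p ≥ 1 be the pumping length given by the pumping lemma for CFLs.
Choose s = a^p b^p a^p b^p. Then s ∈ L (take w = a^p b^p) and |s| = 4p ≥ p.
By the CFL pumping lemma, s = uvxyz for some u, v, x, y, z with |vxy| ≤ p, |vy| ≥ 1, and uv^i xy^i z ∈ L for every i ≥ 0.

Write s as four blocks A₁ B₁ A₂ B₂ with A₁ = A₂ = a^p and B₁ = B₂ = b^p. Since |vxy| ≤ p, the window vxy lies inside at most two adjacent blocks. Take i = 0 and let t = uxz, so |t| = 4p − |vy| with 1 ≤ |vy| ≤ p. If |t| is odd, t ∉ L immediately, so assume |vy| is even (hence |vy| ≥ 2) and |t|/2 = 2p − |vy|/2, which satisfies p ≤ |t|/2 ≤ 2p − 1.

Case 1 (vxy inside A₁B₁): t = a^(p−j) b^(p−l) a^p b^p with j + l = |vy|. The second half of t has length < 2p, so it is a suffix of the trailing a^p b^p and ends in b; the first half is a^(p−j) b^(p−l) a^((j+l)/2), which ends in a because (j+l)/2 ≥ 1. The halves differ, so t ∉ L.

Case 2 (vxy inside B₁A₂, straddling the middle): t = a^p b^(p−j) a^(p−l) b^p with j + l = |vy|. If t = ww, then w is a prefix of t of length ≥ p, so w begins with a^p; and w is a suffix of t of length ≥ p, so w ends with b^p. That forces |w| ≥ 2p, contradicting |w| = |t|/2 ≤ 2p − 1. So t ∉ L.

Case 3 (vxy inside A₂B₂): t = a^p b^p a^(p−j) b^(p−l) with j + l = |vy|. The first half of t is a prefix of a^p b^p, so it begins with a; the second half is b^((j+l)/2) a^(p−j) b^(p−l), which begins with b. The halves differ, so t ∉ L.

In every case uv⁰xy⁰z = uxz ∉ L.

This contradicts the CFL pumping lemma, which requires uv^i xy^i z ∈ L for all i ≥ 0.
Hence L = {ww : w ∈ {a,b}*} is not context-free. ∎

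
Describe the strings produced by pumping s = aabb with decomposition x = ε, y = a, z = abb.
{xy^i z : i ≥ 0} = {a^(i+1) b^2 : i ≥ 0} = {abb, aabb, aaabb, ...}

With x = ε, y = a, z = abb: Starting with aabb and pumping the first 'a' (z = abb keeps the second 'a'), we get strings with i+1 a's followed by 2 b's for i = 0, 1, 2, ...; note bb is not produced because z always contributes one a.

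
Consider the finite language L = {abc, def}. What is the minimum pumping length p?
p = 4

For a finite language L, the pumping lemma holds vacuously if p > max|s| for s ∈ L.

The longest string in L = {abc, def} has length 3.
If p = 4, then no string s ∈ L has |s| ≥ p, so the condition is vacuously true.

The minimum pumping length is p = 4.

Why no smaller p works: for any p ≤ 3, the longest string s ∈ L has |s| = 3 ≥ p, so it would
have to be pumpable; but pumping up (i = 2, 3, ...) produces ever longer strings, which cannot all lie in the
finite language L. So the pumping property fails for every p ≤ 3.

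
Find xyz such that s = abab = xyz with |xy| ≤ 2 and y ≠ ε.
x = '', y = 'a', z = 'bab'

For s = abab and p = 2, one valid decomposition is:
- x = '' (length 0)
- y = 'a' (length 1)
- z = 'bab' (length 3)

Verification:
- xyz = '' + 'a' + 'bab' = abab ✓
- |xy| = 1 ≤ 2 ✓
- |y| = 1 > 0 ✓

All pumping lemma constraints are satisfied.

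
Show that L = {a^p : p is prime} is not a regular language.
Assume for contradiction that L is regular, and let p ≥ 1 be the pumping length given by the pumping lemma.
Choose a prime q with q ≥ p (one exists because there are infinitely many primes) and let s = a^q. Then s ∈ L and |s| = q ≥ p.
By the pumping lemma, s = xyz for some x, y, z with |xy| ≤ p, |y| ≥ 1, and xy^i z ∈ L for every i ≥ 0.
Here y = a^k for some k with 1 ≤ k ≤ p, and xy^i z = a^(q + (i − 1)k) for every i ≥ 0.

Take i = q + 1: |xy^(q+1) z| = q + qk = q(k + 1).
Both factors satisfy q ≥ 2 and k + 1 ≥ 2, so q(k + 1) is composite, and xy^(q+1) z ∉ L.

This contradicts the pumping lemma, which requires xy^i z ∈ L for all i ≥ 0.
Hence L = {a^p : p is prime} is not regular. ∎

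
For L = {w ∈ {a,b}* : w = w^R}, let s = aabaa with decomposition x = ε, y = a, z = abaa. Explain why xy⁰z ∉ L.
xy⁰z = abaa ∉ L

Pumping with i = 0 replaces y = a by y⁰ = ε:
- Original: s = xyz = aabaa; aabaa reversed is aabaa, the same string, so it is a palindrome and is in L
- Pumped: xy⁰z = ε · ε · abaa = abaa
- abaa reversed is aaba ≠ abaa, so it is not a palindrome and is not in L

The pumping lemma would require xy⁰z ∈ L, so this decomposition yields a contradiction.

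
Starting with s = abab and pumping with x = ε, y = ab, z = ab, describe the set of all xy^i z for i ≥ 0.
{xy^i z : i ≥ 0} = {(ab)^(i+1) : i ≥ 0} = {ab, abab, ababab, ...}

With x = ε, y = ab, z = ab: Pumping 'ab' gives strings of alternating a's and b's.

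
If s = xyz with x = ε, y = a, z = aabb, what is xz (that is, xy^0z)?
aabb

Given x = '', y = 'a', z = 'aabb' and i = 0:

xy^0z = x + y·y·...·y (0 times) + z
       = '' + 'a'^0 + 'aabb'
       = '' + '' + 'aabb'
       = 'aabb'

The pumped string is 'aabb' with length 4.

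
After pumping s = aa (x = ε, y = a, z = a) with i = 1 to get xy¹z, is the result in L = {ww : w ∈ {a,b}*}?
Yes

xy¹z = ε · a · a = aa.
aa splits into halves a · a, which are equal, so it is in L (w = a).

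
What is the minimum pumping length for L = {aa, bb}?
p = 3

For a finite language L, the pumping lemma holds vacuously if p > max|s| for s ∈ L.

The longest string in L = {aa, bb} has length 2.
If p = 3, then no string s ∈ L has |s| ≥ p, so the condition is vacuously true.

The minimum pumping length is p = 3.

Why no smaller p works: for any p ≤ 2, the longest string s ∈ L has |s| = 2 ≥ p, so it would
have to be pumpable; but pumping up (i = 2, 3, ...) produces ever longer strings, which cannot all lie in the
finite language L. So the pumping property fails for every p ≤ 2.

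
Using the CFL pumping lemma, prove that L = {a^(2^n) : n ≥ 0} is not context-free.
Assume for contradiction that L is context-free, and let p ≥ 1 be the pumping length given by the pumping lemma for CFLs.
Choose s = a^(2^p). Then s ∈ L and |s| = 2^p ≥ p.
By the CFL pumping lemma, s = uvxyz for some u, v, x, y, z with |vxy| ≤ p, |vy| ≥ 1, and uv^i xy^i z ∈ L for every i ≥ 0.
All symbols are a's, so only lengths matter: let k = |vy|, with 1 ≤ k ≤ |vxy| ≤ p < 2^p.

Take i = 2: |uv²xy²z| = 2^p + k, and 2^p < 2^p + k < 2^p + 2^p = 2^(p+1).
So the length lies strictly between consecutive powers of two and is not a power of 2; uv²xy²z ∉ L.

This contradicts the CFL pumping lemma, which requires uv^i xy^i z ∈ L for all i ≥ 0.
Hence L = {a^(2^n) : n ≥ 0} is not context-free. ∎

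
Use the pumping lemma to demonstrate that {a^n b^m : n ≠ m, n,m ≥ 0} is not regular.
Assume for contradiction that L is regular, and let p ≥ 1 be the pumping length given by the pumping lemma.
Choose s = a^p b^(p + p!). Then s ∈ L because p ≠ p + p! (as p! ≥ 1), and |s| ≥ p.
By the pumping lemma, s = xyz for some x, y, z with |xy| ≤ p, |y| ≥ 1, and xy^i z ∈ L for every i ≥ 0.
Since |xy| ≤ p and the first p symbols of s are all a's, y = a^k for some k with 1 ≤ k ≤ p.
For every i ≥ 0, xy^i z = a^(p + (i − 1)k) b^(p + p!).

Because 1 ≤ k ≤ p, k divides p!. Let t = p!/k (a positive integer) and take i = t + 1.
Then the number of a's is p + tk = p + p!, which equals the number of b's.
So xy^(t+1) z = a^(p + p!) b^(p + p!) has equally many a's and b's and is NOT in L.

This contradicts the pumping lemma, which requires xy^i z ∈ L for all i ≥ 0.
Hence L = {a^n b^m : n ≠ m, n,m ≥ 0} is not regular. ∎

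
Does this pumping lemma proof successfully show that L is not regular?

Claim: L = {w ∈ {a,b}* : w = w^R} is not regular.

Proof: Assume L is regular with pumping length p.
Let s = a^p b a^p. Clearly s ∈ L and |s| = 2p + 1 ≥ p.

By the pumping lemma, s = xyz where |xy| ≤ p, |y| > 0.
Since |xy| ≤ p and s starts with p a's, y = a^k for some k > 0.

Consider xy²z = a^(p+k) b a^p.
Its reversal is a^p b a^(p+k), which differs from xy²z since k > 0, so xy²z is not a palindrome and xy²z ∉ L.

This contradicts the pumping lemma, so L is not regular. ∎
The proof is correct.

This proof is valid because:
1. s = a^p b a^p is in L and is chosen in terms of p, so |s| ≥ p holds for every p
2. The decomposition analysis is correct: |xy| ≤ p forces y to lie inside the leading a's
3. The contradiction is valid: a^(p+k) b a^p has more a's before the b than after it, so it is not a palindrome
4. The conclusion follows logically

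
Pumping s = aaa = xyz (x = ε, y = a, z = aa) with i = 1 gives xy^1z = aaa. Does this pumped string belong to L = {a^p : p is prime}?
Yes

xy¹z = ε · a · aa = aaa.
aaa has length 3, which is prime, so it is in L.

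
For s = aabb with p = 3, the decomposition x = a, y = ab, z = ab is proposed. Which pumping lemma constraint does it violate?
Violated: xyz = s

The decomposition x = a, y = ab, z = ab for s = aabb with p = 3
violates the constraint: xyz = s

xyz = 'a' + 'ab' + 'ab' = 'aabab' ≠ 'aabb' = s. The decomposition doesn't reconstruct s.

Pumping lemma constraints:
1. xyz = s (decomposition is valid)
2. |xy| ≤ p
3. |y| > 0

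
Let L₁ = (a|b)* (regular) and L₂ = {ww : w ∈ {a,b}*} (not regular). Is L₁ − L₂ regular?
No — L₁ − L₂ is not regular.

L₁ − L₂ is the complement of {ww} within {a,b}*. If it were regular, its complement {ww} would be regular as well (regular languages are closed under complement) — contradiction. So L₁ − L₂ is not regular.

Note that the bare facts "L₁ regular, L₂ non-regular" do not settle the question by themselves: the closure of regular languages under ∪, ∩, complement and difference applies only when BOTH operands are regular. With a non-regular operand the result can come out regular or non-regular depending on the specific languages, so one has to work out L₁ − L₂ for this particular pair, as above.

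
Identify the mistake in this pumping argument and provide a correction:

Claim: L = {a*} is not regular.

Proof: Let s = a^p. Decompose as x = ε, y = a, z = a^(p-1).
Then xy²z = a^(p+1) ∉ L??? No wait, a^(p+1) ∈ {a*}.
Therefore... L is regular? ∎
Error: The proof attempts to show a*  is not regular, but a* IS regular!

Correction: a* is a regular language (recognized by a simple DFA with one accepting state and self-loop on 'a'). The pumping lemma can only prove non-regularity, not regularity. For regular languages, pumping always works.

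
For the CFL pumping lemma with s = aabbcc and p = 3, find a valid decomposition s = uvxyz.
u='aa', v='b', x='b', y='c', z='c'

For s = aabbcc with pumping length p = 3:

One valid decomposition:
- u = 'aa'
- v = 'b'
- x = 'b'
- y = 'c'
- z = 'c'

Verification:
- uvxyz = 'aa' + 'b' + 'b' + 'c' + 'c' = aabbcc ✓
- |vxy| = |'bbc'| = 3 ≤ 3 ✓
- |vy| = |'bc'| = 2 > 0 ✓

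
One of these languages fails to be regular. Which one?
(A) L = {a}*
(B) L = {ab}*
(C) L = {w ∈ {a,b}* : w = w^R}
(C) {w ∈ {a,b}* : w = w^R}

(C) L = {w ∈ {a,b}* : w = w^R} is NOT regular.

The pumping lemma can be used to prove this:
After pumping, the string is no longer symmetric

The other languages are regular because they can be recognized by finite automata.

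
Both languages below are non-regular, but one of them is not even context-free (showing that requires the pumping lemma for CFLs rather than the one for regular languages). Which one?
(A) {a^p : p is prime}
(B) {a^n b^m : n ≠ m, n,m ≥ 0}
(A) {a^p : p is prime}

(A) {a^p : p is prime} requires the CFL pumping lemma.

- {a^n b^m : n ≠ m, n,m ≥ 0} is context-free (but not regular)
  • Can be shown non-regular with the regular pumping lemma
  • After pumping a's, we can make n = m

- {a^p : p is prime} is NOT context-free
  • Requires the CFL pumping lemma to prove
  • The CFL pumping lemma also fails because prime gaps are unbounded

The CFL pumping lemma is "stronger" in that it can prove non-membership
in the larger class of context-free languages.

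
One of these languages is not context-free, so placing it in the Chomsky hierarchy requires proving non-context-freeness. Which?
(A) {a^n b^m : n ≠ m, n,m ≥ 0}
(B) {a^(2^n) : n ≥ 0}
(B) {a^(2^n) : n ≥ 0}

(B) {a^(2^n) : n ≥ 0} requires the CFL pumping lemma.

- {a^n b^m : n ≠ m, n,m ≥ 0} is context-free (but not regular)
  • Can be shown non-regular with the regular pumping lemma
  • After pumping a's, we can make n = m

- {a^(2^n) : n ≥ 0} is NOT context-free
  • Requires the CFL pumping lemma to prove
  • Gaps between powers of 2 grow exponentially

The CFL pumping lemma is "stronger" in that it can prove non-membership
in the larger class of context-free languages.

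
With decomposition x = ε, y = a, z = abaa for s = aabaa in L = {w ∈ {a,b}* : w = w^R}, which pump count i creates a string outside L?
i = 0

xy⁰z = ε · ε · abaa = abaa; abaa reversed is aaba ≠ abaa, so it is not a palindrome and is not in L.
(Other choices also work, e.g. i = 2, 3; only i = 1 is guaranteed to stay in L since xy¹z = s.)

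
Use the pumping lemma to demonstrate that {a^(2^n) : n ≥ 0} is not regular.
Assume for contradiction that L is regular, and let p ≥ 1 be the pumping length given by the pumping lemma.
Choose s = a^(2^p). Then s ∈ L and |s| = 2^p ≥ p.
By the pumping lemma, s = xyz for some x, y, z with |xy| ≤ p, |y| ≥ 1, and xy^i z ∈ L for every i ≥ 0.
Here y = a^k for some k with 1 ≤ k ≤ |xy| ≤ p, and p < 2^p.

Take i = 2: |xy²z| = 2^p + k.
Now 2^p < 2^p + k ≤ 2^p + p < 2^p + 2^p = 2^(p+1).
So |xy²z| lies strictly between the consecutive powers of two 2^p and 2^(p+1), hence is not a power of 2, and xy²z ∉ L.

This contradicts the pumping lemma, which requires xy^i z ∈ L for all i ≥ 0.
Hence L = {a^(2^n) : n ≥ 0} is not regular. ∎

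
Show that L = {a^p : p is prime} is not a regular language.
Assume for contradiction that L is regular, and let p ≥ 1 be the pumping length given by the pumping lemma.
Choose a prime q with q ≥ p (one exists because there are infinitely many primes) and let s = a^q. Then s ∈ L and |s| = q ≥ p.
By the pumping lemma, s = xyz for some x, y, z with |xy| ≤ p, |y| ≥ 1, and xy^i z ∈ L for every i ≥ 0.
Here y = a^k for some k with 1 ≤ k ≤ p, and xy^i z = a^(q + (i − 1)k) for every i ≥ 0.

Take i = q + 1: |xy^(q+1) z| = q + qk = q(k + 1).
Both factors satisfy q ≥ 2 and k + 1 ≥ 2, so q(k + 1) is composite, and xy^(q+1) z ∉ L.

This contradicts the pumping lemma, which requires xy^i z ∈ L for all i ≥ 0.
Hence L = {a^p : p is prime} is not regular. ∎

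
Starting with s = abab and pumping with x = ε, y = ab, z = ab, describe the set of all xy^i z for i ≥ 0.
{xy^i z : i ≥ 0} = {(ab)^(i+1) : i ≥ 0} = {ab, abab, ababab, ...}

With x = ε, y = ab, z = ab: Pumping 'ab' gives strings of alternating a's and b's.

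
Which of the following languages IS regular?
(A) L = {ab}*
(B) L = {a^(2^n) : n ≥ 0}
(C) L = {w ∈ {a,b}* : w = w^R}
(A) {ab}*

(A) L = {ab}* is regular.

This can be recognized by a finite automaton (DFA/NFA).
Regular expressions like {ab}* define regular languages.

The other choices are not regular:
- {a^(2^n) : n ≥ 0}: After pumping, length is no longer a power of 2
- {w ∈ {a,b}* : w = w^R}: After pumping, the string is no longer symmetric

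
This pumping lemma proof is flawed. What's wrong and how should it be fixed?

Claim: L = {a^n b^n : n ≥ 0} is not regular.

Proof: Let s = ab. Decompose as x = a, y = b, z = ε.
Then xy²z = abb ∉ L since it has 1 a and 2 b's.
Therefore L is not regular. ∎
Error: The string s = ab might be shorter than the pumping length p.

Correction: Choose s = a^p b^p to ensure |s| ≥ p. Also, the decomposition is wrong: with |xy| ≤ p, y cannot include b's when s starts with p a's.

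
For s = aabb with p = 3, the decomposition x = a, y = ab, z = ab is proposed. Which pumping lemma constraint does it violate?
Violated: xyz = s

The decomposition x = a, y = ab, z = ab for s = aabb with p = 3
violates the constraint: xyz = s

xyz = 'a' + 'ab' + 'ab' = 'aabab' ≠ 'aabb' = s. The decomposition doesn't reconstruct s.

Pumping lemma constraints:
1. xyz = s (decomposition is valid)
2. |xy| ≤ p
3. |y| > 0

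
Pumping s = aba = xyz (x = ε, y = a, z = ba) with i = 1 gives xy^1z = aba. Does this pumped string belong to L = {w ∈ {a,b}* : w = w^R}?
Yes

xy¹z = ε · a · ba = aba.
aba reversed is aba, the same string, so it is a palindrome and is in L.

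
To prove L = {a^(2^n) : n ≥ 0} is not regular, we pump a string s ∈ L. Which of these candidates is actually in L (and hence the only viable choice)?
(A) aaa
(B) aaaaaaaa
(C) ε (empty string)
(B) aaaaaaaa

The pumping lemma is applied to a string s that lies in L, so first check membership of each option:
- (A) aaa has length 3, strictly between 2^1 = 2 and 2^2 = 4, so it is not in L ✗
- (B) aaaaaaaa has length 8 = 2^3, so it is in L ✓
- (C) ε has length 0, which is not a power of 2, so it is not in L ✗

Only (B) aaaaaaaa is in L, so it is the only candidate that could play the role of s.
(In a complete proof one picks s in terms of the pumping length p so that |s| ≥ p is guaranteed; a fixed string like aaaaaaaa illustrates the shape of such an s.)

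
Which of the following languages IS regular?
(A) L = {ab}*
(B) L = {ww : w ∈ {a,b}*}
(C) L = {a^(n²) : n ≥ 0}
(A) {ab}*

(A) L = {ab}* is regular.

This can be recognized by a finite automaton (DFA/NFA).
Regular expressions like {ab}* define regular languages.

The other choices are not regular:
- {ww : w ∈ {a,b}*}: After pumping, the two halves no longer match
- {a^(n²) : n ≥ 0}: After pumping, length is no longer a perfect square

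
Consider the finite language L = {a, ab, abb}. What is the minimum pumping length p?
p = 4

For a finite language L, the pumping lemma holds vacuously if p > max|s| for s ∈ L.

The longest string in L = {a, ab, abb} has length 3.
If p = 4, then no string s ∈ L has |s| ≥ p, so the condition is vacuously true.

The minimum pumping length is p = 4.

Why no smaller p works: for any p ≤ 3, the longest string s ∈ L has |s| = 3 ≥ p, so it would
have to be pumpable; but pumping up (i = 2, 3, ...) produces ever longer strings, which cannot all lie in the
finite language L. So the pumping property fails for every p ≤ 3.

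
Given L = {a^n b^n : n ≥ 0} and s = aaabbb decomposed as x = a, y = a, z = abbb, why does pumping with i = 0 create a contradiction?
xy⁰z = aabbb ∉ L

Pumping with i = 0 replaces y = a by y⁰ = ε:
- Original: s = xyz = aaabbb; aaabbb = a^3 b^3 has equal counts (3 = 3), so it is in L
- Pumped: xy⁰z = a · ε · abbb = aabbb
- aabbb has 2 a's and 3 b's; 2 ≠ 3, so it is not in L

The pumping lemma would require xy⁰z ∈ L, so this decomposition yields a contradiction.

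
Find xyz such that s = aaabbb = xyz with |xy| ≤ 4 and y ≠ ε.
x = 'a', y = 'aab', z = 'bb'

For s = aaabbb and p = 4, one valid decomposition is:
- x = 'a' (length 1)
- y = 'aab' (length 3)
- z = 'bb' (length 2)

Verification:
- xyz = 'a' + 'aab' + 'bb' = aaabbb ✓
- |xy| = 4 ≤ 4 ✓
- |y| = 3 > 0 ✓

All pumping lemma constraints are satisfied.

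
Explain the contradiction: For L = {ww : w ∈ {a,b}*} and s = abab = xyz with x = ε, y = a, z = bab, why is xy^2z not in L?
xy²z = aabab ∉ L

Pumping with i = 2 replaces y = a by y² = aa:
- Original: s = xyz = abab; abab splits into halves ab · ab, which are equal, so it is in L (w = ab)
- Pumped: xy²z = ε · aa · bab = aabab
- aabab has odd length 5, so it cannot be written as ww and is not in L

The pumping lemma would require xy²z ∈ L, so this decomposition yields a contradiction.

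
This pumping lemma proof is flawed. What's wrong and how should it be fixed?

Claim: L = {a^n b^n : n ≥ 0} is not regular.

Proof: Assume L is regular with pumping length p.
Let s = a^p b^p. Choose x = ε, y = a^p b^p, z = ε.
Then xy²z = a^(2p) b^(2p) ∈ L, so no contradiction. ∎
Error: The decomposition violates |xy| ≤ p. With y = a^p b^p, |xy| = |y| = 2p > p. (The proof also miscomputes xy²z, which would be a^p b^p a^p b^p rather than a^(2p) b^(2p), and it wrongly treats one harmless decomposition as settling the matter — the prover does not get to choose the decomposition.)

Correction: The pumping lemma requires |xy| ≤ p, and the argument must handle every decomposition satisfying |xy| ≤ p, |y| ≥ 1. Since s starts with p a's, any such y consists only of a's, say y = a^k with k ≥ 1. Then xy²z = a^(p+k) b^p has unequal numbers of a's and b's, so xy²z ∉ L — the required contradiction.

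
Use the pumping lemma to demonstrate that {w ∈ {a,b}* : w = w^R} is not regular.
Assume for contradiction that L is regular, and let p ≥ 1 be the pumping length given by the pumping lemma.
Choose s = a^p b a^p. Then s ∈ L (it reads the same in both directions) and |s| = 2p + 1 ≥ p.
By the pumping lemma, s = xyz for some x, y, z with |xy| ≤ p, |y| ≥ 1, and xy^i z ∈ L for every i ≥ 0.
Since |xy| ≤ p and the first p symbols of s are all a's, y = a^k for some k with 1 ≤ k ≤ p.

Take i = 2: xy²z = a^(p + k) b a^p.
Its reversal is a^p b a^(p + k). These differ because the block of a's before the unique b has length p + k in one and p in the other, and p + k ≠ p since k ≥ 1. So xy²z is not a palindrome, i.e. xy²z ∉ L.

This contradicts the pumping lemma, which requires xy^i z ∈ L for all i ≥ 0.
Hence L = {w ∈ {a,b}* : w = w^R} is not regular. ∎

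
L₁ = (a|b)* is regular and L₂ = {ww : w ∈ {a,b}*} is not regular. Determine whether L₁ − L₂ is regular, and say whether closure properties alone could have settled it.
No — L₁ − L₂ is not regular.

L₁ − L₂ is the complement of {ww} within {a,b}*. If it were regular, its complement {ww} would be regular as well (regular languages are closed under complement) — contradiction. So L₁ − L₂ is not regular.

Note that the bare facts "L₁ regular, L₂ non-regular" do not settle the question by themselves: the closure of regular languages under ∪, ∩, complement and difference applies only when BOTH operands are regular. With a non-regular operand the result can come out regular or non-regular depending on the specific languages, so one has to work out L₁ − L₂ for this particular pair, as above.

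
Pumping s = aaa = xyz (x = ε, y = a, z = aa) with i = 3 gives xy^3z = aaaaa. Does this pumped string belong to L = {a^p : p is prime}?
Yes

xy³z = ε · aaa · aa = aaaaa.
aaaaa has length 5, which is prime, so it is in L.
(A single pumped string landing in L is not a contradiction by itself; a non-regularity proof needs some i for which xy^i z ∉ L, for every admissible decomposition.)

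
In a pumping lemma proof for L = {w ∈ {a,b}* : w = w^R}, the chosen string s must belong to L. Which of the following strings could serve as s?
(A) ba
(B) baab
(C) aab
(B) baab

The pumping lemma is applied to a string s that lies in L, so first check membership of each option:
- (A) ba reversed is ab ≠ ba, so it is not a palindrome and is not in L ✗
- (B) baab reversed is baab, the same string, so it is a palindrome and is in L ✓
- (C) aab reversed is baa ≠ aab, so it is not a palindrome and is not in L ✗

Only (B) baab is in L, so it is the only candidate that could play the role of s.
(In a complete proof one picks s in terms of the pumping length p so that |s| ≥ p is guaranteed; a fixed string like baab illustrates the shape of such an s.)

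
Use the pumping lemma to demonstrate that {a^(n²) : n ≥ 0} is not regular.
Assume for contradiction that L is regular, and let p ≥ 1 be the pumping length given by the pumping lemma.
Choose s = a^(p²). Then s ∈ L and |s| = p² ≥ p.
By the pumping lemma, s = xyz for some x, y, z with |xy| ≤ p, |y| ≥ 1, and xy^i z ∈ L for every i ≥ 0.
Here y = a^k for some k with 1 ≤ k ≤ |xy| ≤ p.

Take i = 2: |xy²z| = p² + k.
Now p² < p² + k ≤ p² + p < p² + 2p + 1 = (p + 1)².
So |xy²z| lies strictly between the consecutive squares p² and (p + 1)², hence is not a perfect square, and xy²z ∉ L.

This contradicts the pumping lemma, which requires xy^i z ∈ L for all i ≥ 0.
Hence L = {a^(n²) : n ≥ 0} is not regular. ∎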